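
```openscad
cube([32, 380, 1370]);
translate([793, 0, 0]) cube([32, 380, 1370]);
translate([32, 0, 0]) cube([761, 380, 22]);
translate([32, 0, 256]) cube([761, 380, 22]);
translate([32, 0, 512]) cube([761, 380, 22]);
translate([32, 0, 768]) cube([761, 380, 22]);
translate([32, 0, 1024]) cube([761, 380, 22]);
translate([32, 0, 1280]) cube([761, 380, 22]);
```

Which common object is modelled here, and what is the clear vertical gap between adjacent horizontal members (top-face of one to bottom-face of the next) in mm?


A bookshelf. The clear shelf gap is 234 mm.

Two tall side panels with 6 horizontal boards between them — a bookshelf. The first two shelf undersides are at z = 0 and z = 256; with shelf thickness 22, the clear gap is 256 − 0 − 22 = 234 mm.


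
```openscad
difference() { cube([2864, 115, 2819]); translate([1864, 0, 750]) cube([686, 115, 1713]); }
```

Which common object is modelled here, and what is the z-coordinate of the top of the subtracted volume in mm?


A wall with a window opening. The window head height is 2463 mm.

A wall with a rectangular opening subtracted — a window. Sill at z = 750, opening 1713 mm tall, so the head is at 750 + 1713 = 2463 mm.


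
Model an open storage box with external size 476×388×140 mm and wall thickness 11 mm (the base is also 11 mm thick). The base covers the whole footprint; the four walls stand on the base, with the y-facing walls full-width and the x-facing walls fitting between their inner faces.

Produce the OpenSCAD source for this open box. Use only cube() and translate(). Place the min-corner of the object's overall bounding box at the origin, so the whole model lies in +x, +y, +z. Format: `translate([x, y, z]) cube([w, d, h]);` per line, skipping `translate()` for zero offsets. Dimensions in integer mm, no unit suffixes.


cube([476, 388, 11]);
translate([0, 0, 11]) cube([476, 11, 129]);
translate([0, 377, 11]) cube([476, 11, 129]);
translate([0, 11, 11]) cube([11, 366, 129]);
translate([465, 11, 11]) cube([11, 366, 129]);


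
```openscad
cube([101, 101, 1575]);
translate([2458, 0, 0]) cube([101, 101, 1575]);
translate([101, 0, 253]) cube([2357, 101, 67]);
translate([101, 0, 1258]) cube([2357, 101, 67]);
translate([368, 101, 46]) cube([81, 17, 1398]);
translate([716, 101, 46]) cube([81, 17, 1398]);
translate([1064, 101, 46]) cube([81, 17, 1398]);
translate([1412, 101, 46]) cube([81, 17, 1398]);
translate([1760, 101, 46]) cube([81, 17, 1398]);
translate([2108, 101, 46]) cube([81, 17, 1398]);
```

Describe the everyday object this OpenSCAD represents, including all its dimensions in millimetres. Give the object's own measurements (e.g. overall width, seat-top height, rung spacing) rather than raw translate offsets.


A fence section. Two 101×101 mm posts, 1575 mm tall, stand on the floor with a clear span of 2357 mm between their inner faces. Two horizontal rails of 101×67 mm section span the gap between the posts with their undersides at z = 253 mm and z = 1258 mm, flush with the posts' −y face. 6 pickets, each 81 mm wide, 17 mm thick and 1398 mm tall, are fixed to the +y face of the rails with their bottoms at z = 46 mm, spaced across the span with a 267 mm gap after the −x post and between neighbouring pickets, with 269 mm left before the +x post.


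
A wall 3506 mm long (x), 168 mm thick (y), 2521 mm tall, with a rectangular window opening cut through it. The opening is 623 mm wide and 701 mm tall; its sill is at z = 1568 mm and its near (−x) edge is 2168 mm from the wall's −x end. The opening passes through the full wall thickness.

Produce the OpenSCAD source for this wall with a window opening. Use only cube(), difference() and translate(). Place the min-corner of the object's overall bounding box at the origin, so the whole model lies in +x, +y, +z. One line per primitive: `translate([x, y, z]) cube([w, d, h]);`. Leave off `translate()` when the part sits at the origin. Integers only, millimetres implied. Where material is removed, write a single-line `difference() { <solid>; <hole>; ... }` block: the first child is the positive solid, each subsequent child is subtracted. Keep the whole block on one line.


difference() { cube([3506, 168, 2521]); translate([2168, 0, 1568]) cube([623, 168, 701]); }


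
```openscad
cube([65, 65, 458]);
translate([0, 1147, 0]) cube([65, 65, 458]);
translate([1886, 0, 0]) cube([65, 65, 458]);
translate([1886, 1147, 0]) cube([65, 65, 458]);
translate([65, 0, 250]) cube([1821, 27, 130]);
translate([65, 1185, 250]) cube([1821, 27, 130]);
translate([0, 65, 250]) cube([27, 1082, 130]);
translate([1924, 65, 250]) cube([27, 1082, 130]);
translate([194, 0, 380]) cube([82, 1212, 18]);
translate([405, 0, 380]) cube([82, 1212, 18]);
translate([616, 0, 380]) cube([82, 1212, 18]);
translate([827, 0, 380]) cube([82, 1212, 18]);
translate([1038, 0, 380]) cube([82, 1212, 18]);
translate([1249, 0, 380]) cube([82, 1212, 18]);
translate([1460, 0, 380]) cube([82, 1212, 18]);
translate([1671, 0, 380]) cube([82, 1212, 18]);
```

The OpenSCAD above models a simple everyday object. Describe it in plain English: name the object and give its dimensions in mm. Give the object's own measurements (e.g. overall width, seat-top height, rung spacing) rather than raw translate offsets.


A bed frame 1951 mm long (x) by 1212 mm wide (y). Four 65×65 mm corner posts, 458 mm tall, at the corners of the footprint. Four rails of 27 mm thickness and 130 mm height run between adjacent posts with their undersides at z = 250 mm, their outer faces flush with the outside of the frame (the two x-running rails run between the posts' inner faces; the two y-running rails run between the posts' inner faces). 8 slats, each 82 mm wide (x) and 18 mm thick, lie across the top of the two x-running rails, running the full 1212 mm width of the frame in y; along x they sit between the end posts with a 129 mm gap after the −x posts and between neighbouring slats, leaving 133 mm before the +x posts.


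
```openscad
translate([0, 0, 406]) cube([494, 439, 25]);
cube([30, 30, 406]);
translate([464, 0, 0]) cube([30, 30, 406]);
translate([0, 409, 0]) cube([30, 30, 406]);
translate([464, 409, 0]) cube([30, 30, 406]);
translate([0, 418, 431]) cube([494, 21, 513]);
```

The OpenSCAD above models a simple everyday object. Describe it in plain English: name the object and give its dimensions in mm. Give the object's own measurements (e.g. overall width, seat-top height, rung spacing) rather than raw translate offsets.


A chair. The seat is a 494×439×25 mm slab with its top at z = 431 mm, on four 30×30 mm corner legs (flush with the seat edges, standing on z = 0). A flat backrest 21 mm thick, 513 mm tall, spans the full seat width and rises from the seat top along its +y edge, rear face flush with the rear of the seat.


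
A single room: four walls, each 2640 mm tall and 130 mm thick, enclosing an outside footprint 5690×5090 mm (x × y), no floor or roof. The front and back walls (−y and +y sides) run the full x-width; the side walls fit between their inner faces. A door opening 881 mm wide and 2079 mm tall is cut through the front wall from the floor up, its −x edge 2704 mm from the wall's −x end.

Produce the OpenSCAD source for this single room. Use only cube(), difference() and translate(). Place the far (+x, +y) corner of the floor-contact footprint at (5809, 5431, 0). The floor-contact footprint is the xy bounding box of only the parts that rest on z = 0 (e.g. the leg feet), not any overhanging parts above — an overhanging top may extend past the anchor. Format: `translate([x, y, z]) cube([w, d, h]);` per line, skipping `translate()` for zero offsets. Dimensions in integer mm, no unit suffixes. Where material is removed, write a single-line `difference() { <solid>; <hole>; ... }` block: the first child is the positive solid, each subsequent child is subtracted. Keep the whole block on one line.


difference() { translate([119, 341, 0]) cube([5690, 130, 2640]); translate([2823, 341, 0]) cube([881, 130, 2079]); }
translate([119, 5301, 0]) cube([5690, 130, 2640]);
translate([119, 471, 0]) cube([130, 4830, 2640]);
translate([5679, 471, 0]) cube([130, 4830, 2640]);


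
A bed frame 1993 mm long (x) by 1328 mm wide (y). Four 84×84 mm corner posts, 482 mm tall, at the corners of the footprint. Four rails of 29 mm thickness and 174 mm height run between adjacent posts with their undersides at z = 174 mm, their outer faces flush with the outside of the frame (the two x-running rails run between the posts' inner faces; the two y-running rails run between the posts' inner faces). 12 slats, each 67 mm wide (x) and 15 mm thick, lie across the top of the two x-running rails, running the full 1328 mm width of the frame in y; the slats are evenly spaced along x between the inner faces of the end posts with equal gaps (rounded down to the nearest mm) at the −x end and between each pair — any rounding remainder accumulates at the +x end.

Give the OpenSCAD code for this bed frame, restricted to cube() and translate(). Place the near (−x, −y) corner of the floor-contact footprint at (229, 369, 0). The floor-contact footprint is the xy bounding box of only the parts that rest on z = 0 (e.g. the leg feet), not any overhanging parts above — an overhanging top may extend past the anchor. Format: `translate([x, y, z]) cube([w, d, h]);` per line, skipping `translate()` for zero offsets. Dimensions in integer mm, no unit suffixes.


translate([229, 369, 0]) cube([84, 84, 482]);
translate([229, 1613, 0]) cube([84, 84, 482]);
translate([2138, 369, 0]) cube([84, 84, 482]);
translate([2138, 1613, 0]) cube([84, 84, 482]);
translate([313, 369, 174]) cube([1825, 29, 174]);
translate([313, 1668, 174]) cube([1825, 29, 174]);
translate([229, 453, 174]) cube([29, 1160, 174]);
translate([2193, 453, 174]) cube([29, 1160, 174]);
translate([391, 369, 348]) cube([67, 1328, 15]);
translate([536, 369, 348]) cube([67, 1328, 15]);
translate([681, 369, 348]) cube([67, 1328, 15]);
translate([826, 369, 348]) cube([67, 1328, 15]);
translate([971, 369, 348]) cube([67, 1328, 15]);
translate([1116, 369, 348]) cube([67, 1328, 15]);
translate([1261, 369, 348]) cube([67, 1328, 15]);
translate([1406, 369, 348]) cube([67, 1328, 15]);
translate([1551, 369, 348]) cube([67, 1328, 15]);
translate([1696, 369, 348]) cube([67, 1328, 15]);
translate([1841, 369, 348]) cube([67, 1328, 15]);
translate([1986, 369, 348]) cube([67, 1328, 15]);


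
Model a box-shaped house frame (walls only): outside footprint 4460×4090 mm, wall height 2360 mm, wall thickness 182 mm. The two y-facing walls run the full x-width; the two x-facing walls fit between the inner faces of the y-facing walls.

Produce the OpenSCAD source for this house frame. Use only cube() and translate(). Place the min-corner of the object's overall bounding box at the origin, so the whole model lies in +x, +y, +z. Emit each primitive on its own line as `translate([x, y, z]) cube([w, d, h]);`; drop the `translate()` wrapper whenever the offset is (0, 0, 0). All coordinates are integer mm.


cube([4460, 182, 2360]);
translate([0, 3908, 0]) cube([4460, 182, 2360]);
translate([0, 182, 0]) cube([182, 3726, 2360]);
translate([4278, 182, 0]) cube([182, 3726, 2360]);


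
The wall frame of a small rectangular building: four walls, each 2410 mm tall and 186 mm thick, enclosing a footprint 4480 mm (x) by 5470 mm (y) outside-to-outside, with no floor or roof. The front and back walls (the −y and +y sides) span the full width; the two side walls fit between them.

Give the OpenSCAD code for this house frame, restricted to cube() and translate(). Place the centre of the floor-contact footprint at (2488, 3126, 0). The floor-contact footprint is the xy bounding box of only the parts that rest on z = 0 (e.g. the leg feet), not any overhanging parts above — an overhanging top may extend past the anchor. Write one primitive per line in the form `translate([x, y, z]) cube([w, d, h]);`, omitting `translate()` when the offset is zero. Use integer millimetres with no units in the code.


translate([248, 391, 0]) cube([4480, 186, 2410]);
translate([248, 5675, 0]) cube([4480, 186, 2410]);
translate([248, 577, 0]) cube([186, 5098, 2410]);
translate([4542, 577, 0]) cube([186, 5098, 2410]);


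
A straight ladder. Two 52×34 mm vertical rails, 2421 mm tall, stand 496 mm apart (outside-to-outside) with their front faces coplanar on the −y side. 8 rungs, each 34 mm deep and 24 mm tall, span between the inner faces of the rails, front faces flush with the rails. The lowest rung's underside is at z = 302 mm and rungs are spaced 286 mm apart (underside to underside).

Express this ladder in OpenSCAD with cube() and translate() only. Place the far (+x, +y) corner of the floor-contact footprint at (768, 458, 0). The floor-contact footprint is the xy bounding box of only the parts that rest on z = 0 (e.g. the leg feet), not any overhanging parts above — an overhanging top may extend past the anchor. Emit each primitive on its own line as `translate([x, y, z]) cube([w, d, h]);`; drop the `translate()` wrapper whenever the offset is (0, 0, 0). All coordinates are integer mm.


translate([272, 424, 0]) cube([52, 34, 2421]);
translate([716, 424, 0]) cube([52, 34, 2421]);
translate([324, 424, 302]) cube([392, 34, 24]);
translate([324, 424, 588]) cube([392, 34, 24]);
translate([324, 424, 874]) cube([392, 34, 24]);
translate([324, 424, 1160]) cube([392, 34, 24]);
translate([324, 424, 1446]) cube([392, 34, 24]);
translate([324, 424, 1732]) cube([392, 34, 24]);
translate([324, 424, 2018]) cube([392, 34, 24]);
translate([324, 424, 2304]) cube([392, 34, 24]);


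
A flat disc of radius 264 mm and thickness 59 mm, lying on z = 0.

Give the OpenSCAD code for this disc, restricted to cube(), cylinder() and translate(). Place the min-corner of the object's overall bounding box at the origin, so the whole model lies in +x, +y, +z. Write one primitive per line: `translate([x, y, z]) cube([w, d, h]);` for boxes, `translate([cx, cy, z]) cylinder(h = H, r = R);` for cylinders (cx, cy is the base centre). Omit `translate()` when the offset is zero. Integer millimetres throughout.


translate([264, 264, 0]) cylinder(h = 59, r = 264);


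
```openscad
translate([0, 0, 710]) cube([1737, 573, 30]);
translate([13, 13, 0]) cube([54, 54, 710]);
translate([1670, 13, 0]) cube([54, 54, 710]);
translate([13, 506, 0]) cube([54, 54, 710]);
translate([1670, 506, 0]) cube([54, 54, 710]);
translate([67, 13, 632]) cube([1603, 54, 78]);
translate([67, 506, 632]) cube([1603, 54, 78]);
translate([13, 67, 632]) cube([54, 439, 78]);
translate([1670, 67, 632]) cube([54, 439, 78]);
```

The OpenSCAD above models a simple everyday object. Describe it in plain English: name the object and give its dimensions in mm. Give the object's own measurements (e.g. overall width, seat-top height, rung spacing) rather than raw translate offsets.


A rectangular dining table. The top is 1737×573×30 mm with its upper surface at z = 740 mm. It stands on four 54×54 mm square legs, each inset 13 mm from the nearest pair of top edges, running from the floor to the underside of the top. Four apron rails, 54 mm thick and 78 mm tall, run between adjacent legs with their top edges flush with the underside of the top and their outer faces flush with the legs' outer faces.


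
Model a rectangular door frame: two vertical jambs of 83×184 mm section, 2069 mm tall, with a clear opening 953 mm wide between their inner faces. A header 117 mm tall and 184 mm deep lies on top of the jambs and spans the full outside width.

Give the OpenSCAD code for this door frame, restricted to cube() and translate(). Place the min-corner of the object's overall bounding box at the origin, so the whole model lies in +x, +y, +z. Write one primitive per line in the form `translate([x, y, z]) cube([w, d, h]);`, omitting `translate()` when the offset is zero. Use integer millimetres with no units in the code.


cube([83, 184, 2069]);
translate([1036, 0, 0]) cube([83, 184, 2069]);
translate([0, 0, 2069]) cube([1119, 184, 117]);


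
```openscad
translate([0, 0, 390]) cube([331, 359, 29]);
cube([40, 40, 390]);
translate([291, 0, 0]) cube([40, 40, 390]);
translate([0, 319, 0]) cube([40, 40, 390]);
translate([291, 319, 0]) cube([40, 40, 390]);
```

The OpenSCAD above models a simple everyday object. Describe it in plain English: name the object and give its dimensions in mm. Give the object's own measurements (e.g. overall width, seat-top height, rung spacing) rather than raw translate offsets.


A simple wooden stool: a rectangular seat 331 mm (x) by 359 mm (y), 29 mm thick, top face at z = 419 mm, on four square legs, each 40×40 mm in cross-section. The legs rest on z = 0, each flush with a corner of the seat.


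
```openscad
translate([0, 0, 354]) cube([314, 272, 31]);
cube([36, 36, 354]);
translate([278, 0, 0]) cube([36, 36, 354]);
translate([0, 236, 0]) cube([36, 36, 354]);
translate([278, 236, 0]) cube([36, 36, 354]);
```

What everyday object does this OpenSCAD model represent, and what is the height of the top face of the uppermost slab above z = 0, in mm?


A stool. The seat height is 385 mm.

A 314×272×31 slab at z = 354 on four corner posts — a stool. The seat top is 354 + 31 = 385 mm.


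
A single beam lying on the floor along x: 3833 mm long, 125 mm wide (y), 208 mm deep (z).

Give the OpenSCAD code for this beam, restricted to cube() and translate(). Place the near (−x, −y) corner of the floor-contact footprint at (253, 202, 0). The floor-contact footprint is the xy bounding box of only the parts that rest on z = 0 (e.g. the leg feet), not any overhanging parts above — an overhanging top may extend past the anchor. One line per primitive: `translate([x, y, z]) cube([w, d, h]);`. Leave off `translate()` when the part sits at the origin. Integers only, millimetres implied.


translate([253, 202, 0]) cube([3833, 125, 208]);


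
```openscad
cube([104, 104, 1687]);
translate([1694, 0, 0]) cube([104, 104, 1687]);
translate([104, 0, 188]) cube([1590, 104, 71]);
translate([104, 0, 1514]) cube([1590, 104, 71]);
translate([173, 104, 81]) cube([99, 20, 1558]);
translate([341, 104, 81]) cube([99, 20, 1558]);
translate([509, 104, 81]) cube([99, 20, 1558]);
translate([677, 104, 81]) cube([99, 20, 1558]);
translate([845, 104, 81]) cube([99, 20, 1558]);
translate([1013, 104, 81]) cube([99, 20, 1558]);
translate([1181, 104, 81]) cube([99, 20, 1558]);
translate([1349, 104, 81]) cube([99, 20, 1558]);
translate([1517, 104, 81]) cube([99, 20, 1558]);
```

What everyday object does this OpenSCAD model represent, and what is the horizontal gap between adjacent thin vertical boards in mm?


A fence section. The picket gap is 69 mm.

Two posts, two rails, 9 pickets — a fence section. Span 1590 mm holds 9 pickets of 99 mm with 10 equal gaps: ⌊(1590 − 9·99) / 10⌋ = 69 mm.


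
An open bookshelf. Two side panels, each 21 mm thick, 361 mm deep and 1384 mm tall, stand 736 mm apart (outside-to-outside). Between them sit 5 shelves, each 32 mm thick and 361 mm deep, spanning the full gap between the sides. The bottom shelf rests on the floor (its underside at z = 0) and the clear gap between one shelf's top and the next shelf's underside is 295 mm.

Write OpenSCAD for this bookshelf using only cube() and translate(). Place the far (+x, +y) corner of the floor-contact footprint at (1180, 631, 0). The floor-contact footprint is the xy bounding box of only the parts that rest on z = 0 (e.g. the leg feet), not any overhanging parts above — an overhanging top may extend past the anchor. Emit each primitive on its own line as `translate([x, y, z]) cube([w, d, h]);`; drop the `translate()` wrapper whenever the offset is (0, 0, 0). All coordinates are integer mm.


translate([444, 270, 0]) cube([21, 361, 1384]);
translate([1159, 270, 0]) cube([21, 361, 1384]);
translate([465, 270, 0]) cube([694, 361, 32]);
translate([465, 270, 327]) cube([694, 361, 32]);
translate([465, 270, 654]) cube([694, 361, 32]);
translate([465, 270, 981]) cube([694, 361, 32]);
translate([465, 270, 1308]) cube([694, 361, 32]);


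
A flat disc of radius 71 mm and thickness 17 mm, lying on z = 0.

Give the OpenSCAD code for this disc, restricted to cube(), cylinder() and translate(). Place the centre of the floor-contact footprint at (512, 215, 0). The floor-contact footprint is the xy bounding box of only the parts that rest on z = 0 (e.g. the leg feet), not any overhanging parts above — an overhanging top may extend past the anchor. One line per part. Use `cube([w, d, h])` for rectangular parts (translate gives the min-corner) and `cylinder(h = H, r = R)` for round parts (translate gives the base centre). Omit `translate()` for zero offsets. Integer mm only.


translate([512, 215, 0]) cylinder(h = 17, r = 71);


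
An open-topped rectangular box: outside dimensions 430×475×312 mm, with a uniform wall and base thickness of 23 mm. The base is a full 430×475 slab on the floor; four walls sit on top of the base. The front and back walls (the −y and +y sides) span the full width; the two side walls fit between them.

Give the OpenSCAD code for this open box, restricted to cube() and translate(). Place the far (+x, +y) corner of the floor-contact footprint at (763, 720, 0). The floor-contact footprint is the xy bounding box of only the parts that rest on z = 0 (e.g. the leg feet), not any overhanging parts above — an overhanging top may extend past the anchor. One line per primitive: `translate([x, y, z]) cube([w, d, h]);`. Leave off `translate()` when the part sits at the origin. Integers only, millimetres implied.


translate([333, 245, 0]) cube([430, 475, 23]);
translate([333, 245, 23]) cube([430, 23, 289]);
translate([333, 697, 23]) cube([430, 23, 289]);
translate([333, 268, 23]) cube([23, 429, 289]);
translate([740, 268, 23]) cube([23, 429, 289]);


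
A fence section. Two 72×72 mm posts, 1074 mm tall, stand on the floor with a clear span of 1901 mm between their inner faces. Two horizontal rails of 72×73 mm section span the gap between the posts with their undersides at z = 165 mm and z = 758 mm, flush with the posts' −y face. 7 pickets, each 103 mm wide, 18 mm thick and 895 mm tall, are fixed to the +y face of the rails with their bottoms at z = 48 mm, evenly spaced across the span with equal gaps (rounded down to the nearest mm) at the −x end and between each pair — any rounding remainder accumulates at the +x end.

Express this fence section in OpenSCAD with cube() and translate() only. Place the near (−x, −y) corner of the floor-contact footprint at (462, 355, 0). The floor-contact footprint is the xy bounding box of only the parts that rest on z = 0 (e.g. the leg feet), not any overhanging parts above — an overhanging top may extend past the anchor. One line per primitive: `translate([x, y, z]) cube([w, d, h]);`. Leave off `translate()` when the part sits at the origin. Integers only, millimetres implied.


translate([462, 355, 0]) cube([72, 72, 1074]);
translate([2435, 355, 0]) cube([72, 72, 1074]);
translate([534, 355, 165]) cube([1901, 72, 73]);
translate([534, 355, 758]) cube([1901, 72, 73]);
translate([681, 427, 48]) cube([103, 18, 895]);
translate([931, 427, 48]) cube([103, 18, 895]);
translate([1181, 427, 48]) cube([103, 18, 895]);
translate([1431, 427, 48]) cube([103, 18, 895]);
translate([1681, 427, 48]) cube([103, 18, 895]);
translate([1931, 427, 48]) cube([103, 18, 895]);
translate([2181, 427, 48]) cube([103, 18, 895]);


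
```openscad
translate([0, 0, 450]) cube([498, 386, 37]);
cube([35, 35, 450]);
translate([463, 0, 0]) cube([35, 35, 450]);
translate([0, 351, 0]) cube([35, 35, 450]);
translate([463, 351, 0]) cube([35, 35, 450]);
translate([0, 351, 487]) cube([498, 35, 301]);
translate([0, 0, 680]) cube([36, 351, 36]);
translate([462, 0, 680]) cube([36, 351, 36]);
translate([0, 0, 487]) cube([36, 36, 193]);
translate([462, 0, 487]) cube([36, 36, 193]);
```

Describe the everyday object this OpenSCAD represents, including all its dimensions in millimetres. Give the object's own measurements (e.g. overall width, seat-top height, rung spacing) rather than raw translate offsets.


A chair. The seat is a 498×386×37 mm slab with its top at z = 487 mm, on four 35×35 mm corner legs (flush with the seat edges, standing on z = 0). A flat backrest 35 mm thick, 301 mm tall, spans the full seat width and rises from the seat top along its +y edge, rear face flush with the rear of the seat. Two armrests of 36×36 mm section run along each side from the seat's front edge to the front of the backrest, top faces 229 mm above the seat top and outer faces flush with the seat's x-edges; a 36×36 mm post under the front of each armrest stands on the seat at the front corner.


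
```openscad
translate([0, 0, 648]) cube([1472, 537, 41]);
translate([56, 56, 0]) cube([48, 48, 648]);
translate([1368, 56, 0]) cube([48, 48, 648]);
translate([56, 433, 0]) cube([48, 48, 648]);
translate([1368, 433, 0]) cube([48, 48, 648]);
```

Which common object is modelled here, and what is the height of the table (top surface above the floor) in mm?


A table. The table height is 689 mm.

A 1472×537×41 slab sits at z = 648 on four 48 mm square posts — a table. The top surface is at 648 + 41 = 689 mm.


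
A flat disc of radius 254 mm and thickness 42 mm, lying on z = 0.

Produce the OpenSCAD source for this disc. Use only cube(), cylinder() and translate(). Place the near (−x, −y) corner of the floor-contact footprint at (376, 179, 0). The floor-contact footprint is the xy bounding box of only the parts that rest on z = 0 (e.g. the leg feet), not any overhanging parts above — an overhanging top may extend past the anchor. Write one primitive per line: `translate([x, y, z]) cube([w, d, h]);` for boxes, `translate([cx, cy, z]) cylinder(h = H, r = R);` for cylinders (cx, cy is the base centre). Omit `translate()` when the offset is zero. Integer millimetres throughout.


translate([630, 433, 0]) cylinder(h = 42, r = 254);


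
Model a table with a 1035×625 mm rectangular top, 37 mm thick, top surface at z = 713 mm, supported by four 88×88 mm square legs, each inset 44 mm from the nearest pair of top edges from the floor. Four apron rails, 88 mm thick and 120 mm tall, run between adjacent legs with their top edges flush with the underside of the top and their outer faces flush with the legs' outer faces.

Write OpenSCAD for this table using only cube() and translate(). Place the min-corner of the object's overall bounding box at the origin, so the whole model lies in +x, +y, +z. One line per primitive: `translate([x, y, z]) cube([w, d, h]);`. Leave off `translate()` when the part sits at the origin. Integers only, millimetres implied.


translate([0, 0, 676]) cube([1035, 625, 37]);
translate([44, 44, 0]) cube([88, 88, 676]);
translate([903, 44, 0]) cube([88, 88, 676]);
translate([44, 493, 0]) cube([88, 88, 676]);
translate([903, 493, 0]) cube([88, 88, 676]);
translate([132, 44, 556]) cube([771, 88, 120]);
translate([132, 493, 556]) cube([771, 88, 120]);
translate([44, 132, 556]) cube([88, 361, 120]);
translate([903, 132, 556]) cube([88, 361, 120]);


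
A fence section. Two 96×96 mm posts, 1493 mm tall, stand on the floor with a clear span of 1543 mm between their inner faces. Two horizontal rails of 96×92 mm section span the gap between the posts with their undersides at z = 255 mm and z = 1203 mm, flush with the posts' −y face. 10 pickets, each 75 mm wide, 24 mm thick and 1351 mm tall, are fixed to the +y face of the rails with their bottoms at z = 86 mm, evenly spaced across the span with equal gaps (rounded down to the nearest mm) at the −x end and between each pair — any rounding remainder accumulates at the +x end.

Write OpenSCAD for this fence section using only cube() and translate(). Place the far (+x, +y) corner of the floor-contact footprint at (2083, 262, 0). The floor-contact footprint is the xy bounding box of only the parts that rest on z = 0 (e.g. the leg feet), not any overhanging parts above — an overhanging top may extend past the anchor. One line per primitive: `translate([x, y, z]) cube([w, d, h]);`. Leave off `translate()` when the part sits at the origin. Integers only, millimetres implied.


translate([348, 166, 0]) cube([96, 96, 1493]);
translate([1987, 166, 0]) cube([96, 96, 1493]);
translate([444, 166, 255]) cube([1543, 96, 92]);
translate([444, 166, 1203]) cube([1543, 96, 92]);
translate([516, 262, 86]) cube([75, 24, 1351]);
translate([663, 262, 86]) cube([75, 24, 1351]);
translate([810, 262, 86]) cube([75, 24, 1351]);
translate([957, 262, 86]) cube([75, 24, 1351]);
translate([1104, 262, 86]) cube([75, 24, 1351]);
translate([1251, 262, 86]) cube([75, 24, 1351]);
translate([1398, 262, 86]) cube([75, 24, 1351]);
translate([1545, 262, 86]) cube([75, 24, 1351]);
translate([1692, 262, 86]) cube([75, 24, 1351]);
translate([1839, 262, 86]) cube([75, 24, 1351]);


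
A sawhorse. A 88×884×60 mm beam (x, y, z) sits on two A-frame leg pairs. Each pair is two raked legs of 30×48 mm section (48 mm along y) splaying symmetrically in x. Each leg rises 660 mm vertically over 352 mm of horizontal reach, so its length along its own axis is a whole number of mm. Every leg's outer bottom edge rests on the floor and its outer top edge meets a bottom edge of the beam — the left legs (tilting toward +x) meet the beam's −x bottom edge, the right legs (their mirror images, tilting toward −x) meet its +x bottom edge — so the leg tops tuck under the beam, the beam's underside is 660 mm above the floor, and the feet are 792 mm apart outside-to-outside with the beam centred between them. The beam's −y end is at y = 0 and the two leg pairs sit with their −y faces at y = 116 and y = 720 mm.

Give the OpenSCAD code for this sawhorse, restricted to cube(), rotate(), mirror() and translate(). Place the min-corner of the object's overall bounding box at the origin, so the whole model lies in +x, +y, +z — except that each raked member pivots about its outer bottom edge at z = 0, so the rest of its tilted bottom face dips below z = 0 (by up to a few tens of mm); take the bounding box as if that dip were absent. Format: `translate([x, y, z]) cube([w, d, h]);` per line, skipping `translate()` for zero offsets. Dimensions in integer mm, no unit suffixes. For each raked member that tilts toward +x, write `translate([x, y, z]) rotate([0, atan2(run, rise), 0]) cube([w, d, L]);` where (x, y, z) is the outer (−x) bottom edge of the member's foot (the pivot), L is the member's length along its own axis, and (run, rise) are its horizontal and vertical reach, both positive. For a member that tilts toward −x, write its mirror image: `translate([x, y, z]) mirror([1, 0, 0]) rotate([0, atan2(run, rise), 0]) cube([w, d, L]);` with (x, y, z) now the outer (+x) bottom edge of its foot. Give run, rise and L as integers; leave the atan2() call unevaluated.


translate([352, 0, 660]) cube([88, 884, 60]);
translate([0, 116, 0]) rotate([0, atan2(352, 660), 0]) cube([30, 48, 748]);
translate([792, 116, 0]) mirror([1, 0, 0]) rotate([0, atan2(352, 660), 0]) cube([30, 48, 748]);
translate([0, 720, 0]) rotate([0, atan2(352, 660), 0]) cube([30, 48, 748]);
translate([792, 720, 0]) mirror([1, 0, 0]) rotate([0, atan2(352, 660), 0]) cube([30, 48, 748]);


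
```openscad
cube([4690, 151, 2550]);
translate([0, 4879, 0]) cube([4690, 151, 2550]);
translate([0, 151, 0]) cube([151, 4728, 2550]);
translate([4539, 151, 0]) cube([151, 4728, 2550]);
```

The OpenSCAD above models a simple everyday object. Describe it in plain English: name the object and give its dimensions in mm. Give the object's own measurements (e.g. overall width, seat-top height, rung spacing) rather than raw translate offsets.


The wall frame of a small rectangular building: four walls, each 2550 mm tall and 151 mm thick, enclosing a footprint 4690 mm (x) by 5030 mm (y) outside-to-outside, with no floor or roof. The front and back walls (the −y and +y sides) span the full width; the two side walls fit between them.


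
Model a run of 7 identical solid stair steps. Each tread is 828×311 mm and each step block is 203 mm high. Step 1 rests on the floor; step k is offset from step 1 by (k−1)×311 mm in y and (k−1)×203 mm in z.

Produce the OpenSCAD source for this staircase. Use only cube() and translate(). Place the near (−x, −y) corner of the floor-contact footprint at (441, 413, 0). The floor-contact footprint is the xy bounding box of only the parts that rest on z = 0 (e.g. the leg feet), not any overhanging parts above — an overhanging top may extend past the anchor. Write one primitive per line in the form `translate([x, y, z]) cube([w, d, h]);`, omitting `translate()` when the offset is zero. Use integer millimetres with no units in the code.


translate([441, 413, 0]) cube([828, 311, 203]);
translate([441, 724, 203]) cube([828, 311, 203]);
translate([441, 1035, 406]) cube([828, 311, 203]);
translate([441, 1346, 609]) cube([828, 311, 203]);
translate([441, 1657, 812]) cube([828, 311, 203]);
translate([441, 1968, 1015]) cube([828, 311, 203]);
translate([441, 2279, 1218]) cube([828, 311, 203]);


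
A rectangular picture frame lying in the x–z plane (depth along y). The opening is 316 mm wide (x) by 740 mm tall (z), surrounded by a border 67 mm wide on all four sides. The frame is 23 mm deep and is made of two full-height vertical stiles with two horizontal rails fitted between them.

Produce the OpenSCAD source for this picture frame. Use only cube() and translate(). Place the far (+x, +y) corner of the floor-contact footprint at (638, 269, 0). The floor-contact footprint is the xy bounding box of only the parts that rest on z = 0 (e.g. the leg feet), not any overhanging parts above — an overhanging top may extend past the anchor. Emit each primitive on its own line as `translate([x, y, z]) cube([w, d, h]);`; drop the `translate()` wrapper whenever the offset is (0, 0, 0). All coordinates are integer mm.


translate([188, 246, 0]) cube([67, 23, 874]);
translate([571, 246, 0]) cube([67, 23, 874]);
translate([255, 246, 0]) cube([316, 23, 67]);
translate([255, 246, 807]) cube([316, 23, 67]);


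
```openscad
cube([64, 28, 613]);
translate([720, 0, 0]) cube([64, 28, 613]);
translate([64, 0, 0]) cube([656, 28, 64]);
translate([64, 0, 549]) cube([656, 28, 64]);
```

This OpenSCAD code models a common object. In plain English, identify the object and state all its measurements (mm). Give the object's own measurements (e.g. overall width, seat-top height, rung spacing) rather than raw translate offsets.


A rectangular picture frame lying in the x–z plane (depth along y). The opening is 656 mm wide (x) by 485 mm tall (z), surrounded by a border 64 mm wide on all four sides. The frame is 28 mm deep and is made of two full-height vertical stiles with two horizontal rails fitted between them.


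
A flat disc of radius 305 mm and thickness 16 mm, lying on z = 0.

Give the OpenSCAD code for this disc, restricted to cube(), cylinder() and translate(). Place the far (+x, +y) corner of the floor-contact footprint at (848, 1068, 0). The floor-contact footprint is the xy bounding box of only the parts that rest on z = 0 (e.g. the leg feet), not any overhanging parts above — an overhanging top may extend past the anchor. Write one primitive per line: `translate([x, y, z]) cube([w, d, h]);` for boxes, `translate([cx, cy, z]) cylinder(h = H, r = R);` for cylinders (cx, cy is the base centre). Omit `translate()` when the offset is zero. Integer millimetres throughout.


translate([543, 763, 0]) cylinder(h = 16, r = 305);


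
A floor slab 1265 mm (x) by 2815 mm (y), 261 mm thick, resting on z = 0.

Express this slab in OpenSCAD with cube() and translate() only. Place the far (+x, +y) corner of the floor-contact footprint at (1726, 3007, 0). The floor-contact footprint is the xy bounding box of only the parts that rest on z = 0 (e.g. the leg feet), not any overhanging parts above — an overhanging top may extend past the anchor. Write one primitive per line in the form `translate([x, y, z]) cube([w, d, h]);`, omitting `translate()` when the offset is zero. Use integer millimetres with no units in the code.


translate([461, 192, 0]) cube([1265, 2815, 261]);


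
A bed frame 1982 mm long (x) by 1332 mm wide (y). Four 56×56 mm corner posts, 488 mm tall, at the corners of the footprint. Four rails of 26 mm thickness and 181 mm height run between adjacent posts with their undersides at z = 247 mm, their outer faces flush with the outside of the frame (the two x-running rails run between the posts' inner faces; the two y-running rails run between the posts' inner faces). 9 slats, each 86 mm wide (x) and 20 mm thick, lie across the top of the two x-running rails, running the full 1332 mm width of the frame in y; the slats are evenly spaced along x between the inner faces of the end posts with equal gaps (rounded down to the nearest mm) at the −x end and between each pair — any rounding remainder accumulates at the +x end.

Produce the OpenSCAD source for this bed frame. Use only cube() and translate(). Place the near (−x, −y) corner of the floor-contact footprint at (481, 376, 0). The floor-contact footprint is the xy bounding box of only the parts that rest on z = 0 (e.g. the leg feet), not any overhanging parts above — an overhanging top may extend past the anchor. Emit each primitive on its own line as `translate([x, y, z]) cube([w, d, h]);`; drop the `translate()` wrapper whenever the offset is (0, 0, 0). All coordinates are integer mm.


translate([481, 376, 0]) cube([56, 56, 488]);
translate([481, 1652, 0]) cube([56, 56, 488]);
translate([2407, 376, 0]) cube([56, 56, 488]);
translate([2407, 1652, 0]) cube([56, 56, 488]);
translate([537, 376, 247]) cube([1870, 26, 181]);
translate([537, 1682, 247]) cube([1870, 26, 181]);
translate([481, 432, 247]) cube([26, 1220, 181]);
translate([2437, 432, 247]) cube([26, 1220, 181]);
translate([646, 376, 428]) cube([86, 1332, 20]);
translate([841, 376, 428]) cube([86, 1332, 20]);
translate([1036, 376, 428]) cube([86, 1332, 20]);
translate([1231, 376, 428]) cube([86, 1332, 20]);
translate([1426, 376, 428]) cube([86, 1332, 20]);
translate([1621, 376, 428]) cube([86, 1332, 20]);
translate([1816, 376, 428]) cube([86, 1332, 20]);
translate([2011, 376, 428]) cube([86, 1332, 20]);
translate([2206, 376, 428]) cube([86, 1332, 20]);


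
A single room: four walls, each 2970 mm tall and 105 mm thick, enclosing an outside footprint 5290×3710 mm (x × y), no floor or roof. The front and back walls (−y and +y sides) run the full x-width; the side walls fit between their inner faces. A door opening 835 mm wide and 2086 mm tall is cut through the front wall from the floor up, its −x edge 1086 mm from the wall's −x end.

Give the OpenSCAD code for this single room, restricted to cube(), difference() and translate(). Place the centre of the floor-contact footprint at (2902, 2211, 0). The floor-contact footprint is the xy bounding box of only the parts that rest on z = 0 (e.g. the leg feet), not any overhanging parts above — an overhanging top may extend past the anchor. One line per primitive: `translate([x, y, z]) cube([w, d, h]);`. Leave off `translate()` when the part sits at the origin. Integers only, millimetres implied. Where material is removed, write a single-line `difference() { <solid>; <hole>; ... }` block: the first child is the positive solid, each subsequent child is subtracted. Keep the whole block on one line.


difference() { translate([257, 356, 0]) cube([5290, 105, 2970]); translate([1343, 356, 0]) cube([835, 105, 2086]); }
translate([257, 3961, 0]) cube([5290, 105, 2970]);
translate([257, 461, 0]) cube([105, 3500, 2970]);
translate([5442, 461, 0]) cube([105, 3500, 2970]);


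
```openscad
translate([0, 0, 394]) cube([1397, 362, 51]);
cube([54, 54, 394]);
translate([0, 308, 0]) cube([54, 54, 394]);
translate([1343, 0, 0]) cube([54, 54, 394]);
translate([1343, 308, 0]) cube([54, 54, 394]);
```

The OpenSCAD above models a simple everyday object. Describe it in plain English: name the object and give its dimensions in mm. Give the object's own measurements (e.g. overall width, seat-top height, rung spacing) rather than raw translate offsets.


A bench: a 1397×362 mm seat slab, 51 mm thick, top at z = 445 mm, on four 54×54 mm square legs flush with the seat corners and standing on z = 0.
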